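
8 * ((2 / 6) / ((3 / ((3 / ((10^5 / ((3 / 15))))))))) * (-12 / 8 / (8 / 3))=-3 / 1000000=-0.00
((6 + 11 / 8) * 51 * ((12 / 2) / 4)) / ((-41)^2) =9027 / 26896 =0.34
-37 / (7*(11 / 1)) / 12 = -37 / 924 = -0.04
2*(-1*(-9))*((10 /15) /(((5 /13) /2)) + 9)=1122 /5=224.40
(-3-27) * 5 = -150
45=45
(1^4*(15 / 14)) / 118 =15 / 1652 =0.01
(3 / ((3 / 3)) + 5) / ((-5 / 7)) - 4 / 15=-172 / 15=-11.47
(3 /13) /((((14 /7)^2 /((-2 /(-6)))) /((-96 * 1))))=-24 /13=-1.85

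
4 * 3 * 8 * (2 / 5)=192 / 5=38.40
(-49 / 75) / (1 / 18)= -294 / 25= -11.76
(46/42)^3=12167/9261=1.31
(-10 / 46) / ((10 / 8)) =-4 / 23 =-0.17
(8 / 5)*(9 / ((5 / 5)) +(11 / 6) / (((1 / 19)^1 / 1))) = 1052 / 15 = 70.13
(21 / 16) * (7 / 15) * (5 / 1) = 49 / 16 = 3.06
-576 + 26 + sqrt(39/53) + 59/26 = -14241/26 + sqrt(2067)/53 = -546.87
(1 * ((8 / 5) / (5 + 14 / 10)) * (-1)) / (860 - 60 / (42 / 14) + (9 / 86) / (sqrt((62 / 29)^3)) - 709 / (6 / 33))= 11997 * sqrt(1798) / 568951030147327 + 46490523796 / 568951030147327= 0.00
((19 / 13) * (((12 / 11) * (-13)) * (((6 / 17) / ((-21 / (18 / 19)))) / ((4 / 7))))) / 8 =0.07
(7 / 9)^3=343 / 729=0.47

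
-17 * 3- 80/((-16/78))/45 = -127/3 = -42.33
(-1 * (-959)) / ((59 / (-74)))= -70966 / 59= -1202.81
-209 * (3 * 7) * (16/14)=-5016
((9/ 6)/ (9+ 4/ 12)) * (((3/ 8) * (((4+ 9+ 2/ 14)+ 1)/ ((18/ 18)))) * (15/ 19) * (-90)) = -1804275/ 29792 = -60.56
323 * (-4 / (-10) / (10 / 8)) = 2584 / 25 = 103.36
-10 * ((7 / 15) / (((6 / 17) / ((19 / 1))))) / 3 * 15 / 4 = -11305 / 36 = -314.03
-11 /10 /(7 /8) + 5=3.74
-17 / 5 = -3.40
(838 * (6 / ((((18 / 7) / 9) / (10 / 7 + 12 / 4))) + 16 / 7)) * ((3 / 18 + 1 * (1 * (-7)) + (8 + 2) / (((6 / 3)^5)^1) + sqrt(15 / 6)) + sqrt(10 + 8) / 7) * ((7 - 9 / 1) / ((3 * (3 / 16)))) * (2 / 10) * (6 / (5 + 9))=-8943136 * sqrt(10) / 735 - 17886272 * sqrt(2) / 1715 + 349900196 / 2205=105458.51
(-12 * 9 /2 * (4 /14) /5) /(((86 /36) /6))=-11664 /1505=-7.75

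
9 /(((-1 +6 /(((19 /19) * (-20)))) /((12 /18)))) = -60 /13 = -4.62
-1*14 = -14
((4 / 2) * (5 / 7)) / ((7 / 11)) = 110 / 49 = 2.24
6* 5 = 30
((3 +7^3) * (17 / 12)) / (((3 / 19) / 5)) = 279395 / 18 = 15521.94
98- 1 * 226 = -128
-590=-590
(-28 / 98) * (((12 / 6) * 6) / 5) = -24 / 35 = -0.69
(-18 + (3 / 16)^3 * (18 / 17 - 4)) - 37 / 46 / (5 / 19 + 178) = -48884442887 / 2712201216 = -18.02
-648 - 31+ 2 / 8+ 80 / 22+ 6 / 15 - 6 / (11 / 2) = -148677 / 220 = -675.80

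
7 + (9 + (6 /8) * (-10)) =17 /2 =8.50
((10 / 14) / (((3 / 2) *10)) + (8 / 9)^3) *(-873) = -371219 / 567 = -654.71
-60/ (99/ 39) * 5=-1300/ 11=-118.18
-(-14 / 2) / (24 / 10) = 35 / 12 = 2.92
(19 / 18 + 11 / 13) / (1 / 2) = 445 / 117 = 3.80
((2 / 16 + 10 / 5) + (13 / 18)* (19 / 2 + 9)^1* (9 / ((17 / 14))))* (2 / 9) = 13757 / 612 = 22.48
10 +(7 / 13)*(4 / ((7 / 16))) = 194 / 13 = 14.92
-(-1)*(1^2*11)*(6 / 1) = 66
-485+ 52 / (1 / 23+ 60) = -484.13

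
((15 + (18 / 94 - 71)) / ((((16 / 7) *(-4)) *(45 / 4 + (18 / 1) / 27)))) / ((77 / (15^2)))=1770525 / 1182896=1.50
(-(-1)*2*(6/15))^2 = 16/25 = 0.64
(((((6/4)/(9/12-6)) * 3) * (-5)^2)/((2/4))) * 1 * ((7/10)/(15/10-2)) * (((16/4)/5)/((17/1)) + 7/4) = 1833/17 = 107.82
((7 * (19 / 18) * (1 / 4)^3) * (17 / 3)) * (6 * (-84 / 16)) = -15827 / 768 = -20.61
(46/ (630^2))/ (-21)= -0.00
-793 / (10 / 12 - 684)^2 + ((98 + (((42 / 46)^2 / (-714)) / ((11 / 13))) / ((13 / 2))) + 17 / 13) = 2145709867785868 / 21607099284199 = 99.31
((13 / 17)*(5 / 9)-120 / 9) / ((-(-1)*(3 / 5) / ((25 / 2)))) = -246875 / 918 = -268.93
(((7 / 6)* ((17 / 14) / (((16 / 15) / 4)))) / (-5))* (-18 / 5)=153 / 40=3.82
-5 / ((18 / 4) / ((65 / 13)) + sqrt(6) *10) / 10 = -0.02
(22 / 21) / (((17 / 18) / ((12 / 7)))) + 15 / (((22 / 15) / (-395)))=-4037.87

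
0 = 0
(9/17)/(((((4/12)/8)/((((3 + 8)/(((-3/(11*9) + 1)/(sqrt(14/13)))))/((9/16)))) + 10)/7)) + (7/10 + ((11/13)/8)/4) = 12721833960469/11596608564320 -30492*sqrt(182)/5575292579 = 1.10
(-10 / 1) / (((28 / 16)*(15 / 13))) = -4.95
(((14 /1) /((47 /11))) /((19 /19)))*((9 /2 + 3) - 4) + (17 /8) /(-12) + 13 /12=12.37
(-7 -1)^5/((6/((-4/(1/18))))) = 393216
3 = 3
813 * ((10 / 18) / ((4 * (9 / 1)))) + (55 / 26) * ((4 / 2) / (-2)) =14645 / 1404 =10.43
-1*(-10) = 10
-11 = -11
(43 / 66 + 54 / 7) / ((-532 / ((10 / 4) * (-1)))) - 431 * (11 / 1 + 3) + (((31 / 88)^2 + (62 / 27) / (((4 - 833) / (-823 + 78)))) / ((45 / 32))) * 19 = -6004.40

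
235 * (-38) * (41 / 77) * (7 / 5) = -73226 / 11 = -6656.91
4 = 4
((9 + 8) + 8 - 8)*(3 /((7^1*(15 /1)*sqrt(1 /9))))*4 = 204 /35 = 5.83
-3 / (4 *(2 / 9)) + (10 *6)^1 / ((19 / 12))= 5247 / 152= 34.52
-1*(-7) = 7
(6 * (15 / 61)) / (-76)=-45 / 2318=-0.02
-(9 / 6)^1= -3 / 2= -1.50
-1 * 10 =-10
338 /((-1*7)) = -338 /7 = -48.29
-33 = -33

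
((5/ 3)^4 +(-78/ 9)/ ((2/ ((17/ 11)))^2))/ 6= 49811/ 117612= 0.42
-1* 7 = -7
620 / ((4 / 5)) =775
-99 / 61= -1.62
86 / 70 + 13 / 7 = 108 / 35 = 3.09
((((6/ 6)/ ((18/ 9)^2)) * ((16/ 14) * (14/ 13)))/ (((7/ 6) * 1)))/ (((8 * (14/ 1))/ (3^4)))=243/ 1274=0.19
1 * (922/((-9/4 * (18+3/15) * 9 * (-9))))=18440/66339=0.28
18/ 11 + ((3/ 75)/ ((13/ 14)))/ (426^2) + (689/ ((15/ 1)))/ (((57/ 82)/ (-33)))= -2178.99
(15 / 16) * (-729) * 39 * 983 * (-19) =7965086805 / 16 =497817925.31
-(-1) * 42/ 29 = 42/ 29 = 1.45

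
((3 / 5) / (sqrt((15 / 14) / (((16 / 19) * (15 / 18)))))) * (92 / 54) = 184 * sqrt(133) / 2565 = 0.83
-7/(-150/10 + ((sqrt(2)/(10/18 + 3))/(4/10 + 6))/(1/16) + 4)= 10080 *sqrt(2)/245783 + 157696/245783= 0.70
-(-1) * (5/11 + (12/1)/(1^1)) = 137/11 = 12.45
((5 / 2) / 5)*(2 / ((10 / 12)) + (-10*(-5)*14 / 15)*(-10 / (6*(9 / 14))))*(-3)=24014 / 135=177.88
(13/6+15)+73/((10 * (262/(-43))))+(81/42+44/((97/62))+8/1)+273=1745290697/5336940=327.02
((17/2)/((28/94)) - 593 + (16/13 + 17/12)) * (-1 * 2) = 306752/273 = 1123.63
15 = 15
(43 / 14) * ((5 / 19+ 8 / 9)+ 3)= 15265 / 1197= 12.75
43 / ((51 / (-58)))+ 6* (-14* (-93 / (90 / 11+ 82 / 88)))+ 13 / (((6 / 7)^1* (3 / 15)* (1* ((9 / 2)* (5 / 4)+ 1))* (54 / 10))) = 23716513354 / 29265381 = 810.39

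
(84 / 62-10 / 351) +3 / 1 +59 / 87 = 1579168 / 315549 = 5.00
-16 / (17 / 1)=-16 / 17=-0.94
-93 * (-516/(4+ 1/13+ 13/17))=5302674/535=9911.54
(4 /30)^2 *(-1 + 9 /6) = 2 /225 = 0.01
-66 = -66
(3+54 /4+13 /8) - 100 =-655 /8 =-81.88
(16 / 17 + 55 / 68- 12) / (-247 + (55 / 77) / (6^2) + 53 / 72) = 42 / 1009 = 0.04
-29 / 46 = -0.63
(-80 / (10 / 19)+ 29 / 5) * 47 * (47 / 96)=-1614779 / 480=-3364.12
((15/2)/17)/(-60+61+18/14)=105/544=0.19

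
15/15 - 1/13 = 12/13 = 0.92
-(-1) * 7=7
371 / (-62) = -371 / 62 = -5.98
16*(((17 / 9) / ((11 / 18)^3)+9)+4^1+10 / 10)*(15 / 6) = 1186000 / 1331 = 891.06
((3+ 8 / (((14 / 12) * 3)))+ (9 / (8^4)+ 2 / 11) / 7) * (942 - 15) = 1553061501 / 315392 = 4924.23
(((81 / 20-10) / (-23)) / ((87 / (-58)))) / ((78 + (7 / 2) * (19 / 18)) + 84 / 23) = -714 / 353335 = -0.00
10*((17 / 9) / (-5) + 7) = 596 / 9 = 66.22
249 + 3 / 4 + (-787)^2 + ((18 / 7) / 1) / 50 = 433733161 / 700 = 619618.80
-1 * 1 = -1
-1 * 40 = -40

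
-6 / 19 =-0.32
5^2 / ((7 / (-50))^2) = 62500 / 49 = 1275.51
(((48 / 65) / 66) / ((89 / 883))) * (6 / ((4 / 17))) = 180132 / 63635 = 2.83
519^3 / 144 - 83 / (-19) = 295131197 / 304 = 970826.31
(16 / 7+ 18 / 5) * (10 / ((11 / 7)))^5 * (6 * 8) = 474821760000 / 161051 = 2948269.55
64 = 64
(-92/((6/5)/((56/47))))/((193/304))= -3915520/27213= -143.88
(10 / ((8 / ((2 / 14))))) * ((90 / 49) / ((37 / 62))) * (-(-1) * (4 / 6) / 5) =930 / 12691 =0.07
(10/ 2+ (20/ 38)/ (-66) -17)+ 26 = 8773/ 627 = 13.99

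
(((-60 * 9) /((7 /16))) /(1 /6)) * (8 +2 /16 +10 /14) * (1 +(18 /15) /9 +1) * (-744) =5091102720 /49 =103900055.51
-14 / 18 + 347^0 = 0.22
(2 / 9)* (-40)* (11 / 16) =-55 / 9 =-6.11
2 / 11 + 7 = 79 / 11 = 7.18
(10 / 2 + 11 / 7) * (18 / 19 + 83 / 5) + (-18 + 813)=605357 / 665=910.31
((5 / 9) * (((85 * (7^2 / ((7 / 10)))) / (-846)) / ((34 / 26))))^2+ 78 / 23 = 4106457797 / 333344727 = 12.32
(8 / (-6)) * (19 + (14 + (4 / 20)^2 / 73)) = -240904 / 5475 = -44.00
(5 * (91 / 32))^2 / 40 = 41405 / 8192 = 5.05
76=76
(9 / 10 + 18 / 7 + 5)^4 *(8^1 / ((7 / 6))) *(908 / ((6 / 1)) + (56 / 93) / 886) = 154195603976917362 / 28851316375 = 5344491.11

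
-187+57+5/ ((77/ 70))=-1380/ 11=-125.45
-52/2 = -26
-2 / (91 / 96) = -192 / 91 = -2.11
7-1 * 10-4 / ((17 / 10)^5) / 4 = -4359571 / 1419857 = -3.07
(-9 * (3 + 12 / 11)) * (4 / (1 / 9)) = -14580 / 11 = -1325.45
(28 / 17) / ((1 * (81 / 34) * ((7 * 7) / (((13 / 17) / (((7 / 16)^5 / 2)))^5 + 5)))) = 40163822473221087117302358944808267656 / 359879751083831242099208549211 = 111603451.85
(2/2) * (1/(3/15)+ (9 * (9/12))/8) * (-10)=-935/16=-58.44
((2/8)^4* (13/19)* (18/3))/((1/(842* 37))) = 607503/1216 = 499.59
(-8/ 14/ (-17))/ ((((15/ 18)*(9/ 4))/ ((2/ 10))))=32/ 8925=0.00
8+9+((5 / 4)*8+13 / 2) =67 / 2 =33.50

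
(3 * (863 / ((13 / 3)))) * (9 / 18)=7767 / 26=298.73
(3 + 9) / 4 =3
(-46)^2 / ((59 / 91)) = 192556 / 59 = 3263.66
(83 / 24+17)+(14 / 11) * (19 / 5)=33389 / 1320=25.29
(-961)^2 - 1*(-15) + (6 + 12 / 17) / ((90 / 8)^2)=10597576208 / 11475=923536.05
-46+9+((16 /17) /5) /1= -3129 /85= -36.81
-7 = -7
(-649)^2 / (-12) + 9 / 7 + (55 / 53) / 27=-35098.76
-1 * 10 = -10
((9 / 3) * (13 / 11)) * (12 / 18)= 26 / 11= 2.36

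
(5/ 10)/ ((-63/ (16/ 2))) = -4/ 63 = -0.06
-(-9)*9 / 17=81 / 17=4.76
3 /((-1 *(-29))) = 3 /29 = 0.10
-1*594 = -594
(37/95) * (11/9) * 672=91168/285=319.89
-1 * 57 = -57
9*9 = 81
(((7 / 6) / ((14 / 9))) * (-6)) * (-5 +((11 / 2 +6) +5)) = -207 / 4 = -51.75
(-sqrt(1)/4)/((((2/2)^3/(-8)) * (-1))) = -2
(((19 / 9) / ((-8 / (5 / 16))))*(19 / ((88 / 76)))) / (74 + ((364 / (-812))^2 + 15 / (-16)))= -28842095 / 1561559472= -0.02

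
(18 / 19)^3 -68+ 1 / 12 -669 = -60584153 / 82308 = -736.07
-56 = -56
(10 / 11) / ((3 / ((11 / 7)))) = 10 / 21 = 0.48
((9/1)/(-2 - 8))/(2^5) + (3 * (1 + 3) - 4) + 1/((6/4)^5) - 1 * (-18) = 2029813/77760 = 26.10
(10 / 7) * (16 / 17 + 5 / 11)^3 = 177795810 / 45774421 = 3.88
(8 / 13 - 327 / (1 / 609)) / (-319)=2588851 / 4147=624.27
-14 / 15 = -0.93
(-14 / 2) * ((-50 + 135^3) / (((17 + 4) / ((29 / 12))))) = -71349425 / 36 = -1981928.47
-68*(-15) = 1020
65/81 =0.80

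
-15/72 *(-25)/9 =125/216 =0.58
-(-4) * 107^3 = 4900172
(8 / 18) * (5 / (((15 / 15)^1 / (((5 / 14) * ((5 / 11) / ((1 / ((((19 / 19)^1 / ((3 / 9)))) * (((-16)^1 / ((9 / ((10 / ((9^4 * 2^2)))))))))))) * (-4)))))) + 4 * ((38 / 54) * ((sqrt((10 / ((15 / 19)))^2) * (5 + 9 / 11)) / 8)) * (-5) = -1768455680 / 13640319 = -129.65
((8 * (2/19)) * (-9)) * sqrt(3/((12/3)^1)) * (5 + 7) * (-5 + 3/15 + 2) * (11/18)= 7392 * sqrt(3)/95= 134.77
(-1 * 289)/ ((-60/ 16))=1156/ 15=77.07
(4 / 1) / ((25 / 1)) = 4 / 25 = 0.16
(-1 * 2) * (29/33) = -58/33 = -1.76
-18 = -18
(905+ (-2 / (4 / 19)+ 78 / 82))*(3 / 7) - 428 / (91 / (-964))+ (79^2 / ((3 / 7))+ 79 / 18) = 654283243 / 33579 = 19484.89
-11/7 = -1.57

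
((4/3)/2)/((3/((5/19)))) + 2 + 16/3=1264/171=7.39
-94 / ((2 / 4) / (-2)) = 376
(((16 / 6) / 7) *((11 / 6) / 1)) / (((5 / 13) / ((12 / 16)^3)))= 429 / 560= 0.77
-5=-5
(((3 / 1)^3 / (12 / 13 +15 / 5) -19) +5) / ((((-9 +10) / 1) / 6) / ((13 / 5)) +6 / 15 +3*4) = -47190 / 82637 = -0.57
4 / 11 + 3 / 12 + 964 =42443 / 44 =964.61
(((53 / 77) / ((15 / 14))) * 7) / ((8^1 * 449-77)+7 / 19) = 7049 / 5510340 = 0.00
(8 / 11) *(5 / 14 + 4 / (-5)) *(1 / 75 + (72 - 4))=-632524 / 28875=-21.91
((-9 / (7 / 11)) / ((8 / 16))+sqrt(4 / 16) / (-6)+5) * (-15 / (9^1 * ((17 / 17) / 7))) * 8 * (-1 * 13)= -255190 / 9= -28354.44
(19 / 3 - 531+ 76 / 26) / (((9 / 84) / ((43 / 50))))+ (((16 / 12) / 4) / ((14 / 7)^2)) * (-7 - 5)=-12252421 / 2925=-4188.86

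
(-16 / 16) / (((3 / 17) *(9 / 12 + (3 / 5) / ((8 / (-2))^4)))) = -21760 / 2889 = -7.53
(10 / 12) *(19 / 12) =95 / 72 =1.32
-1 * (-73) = 73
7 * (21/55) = 147/55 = 2.67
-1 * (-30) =30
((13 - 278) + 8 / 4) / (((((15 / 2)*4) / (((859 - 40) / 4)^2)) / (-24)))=176410143 / 20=8820507.15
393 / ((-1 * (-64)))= 393 / 64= 6.14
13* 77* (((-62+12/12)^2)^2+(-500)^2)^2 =198891426230778281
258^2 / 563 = 66564 / 563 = 118.23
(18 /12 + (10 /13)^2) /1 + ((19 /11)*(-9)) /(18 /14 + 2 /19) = -6248389 /687830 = -9.08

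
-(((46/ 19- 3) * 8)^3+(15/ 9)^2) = 5961773/ 61731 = 96.58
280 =280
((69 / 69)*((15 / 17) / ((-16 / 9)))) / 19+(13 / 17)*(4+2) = 23577 / 5168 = 4.56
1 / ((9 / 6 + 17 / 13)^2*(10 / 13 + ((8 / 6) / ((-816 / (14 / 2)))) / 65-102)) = -26891280 / 21459707143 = -0.00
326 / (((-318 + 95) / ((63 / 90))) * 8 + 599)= -2282 / 13647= -0.17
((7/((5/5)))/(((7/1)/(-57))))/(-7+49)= -19/14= -1.36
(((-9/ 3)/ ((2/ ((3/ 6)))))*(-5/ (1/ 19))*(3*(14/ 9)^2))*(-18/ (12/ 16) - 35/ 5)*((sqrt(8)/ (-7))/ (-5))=-8246*sqrt(2)/ 9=-1295.73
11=11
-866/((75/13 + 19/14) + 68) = -157612/13673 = -11.53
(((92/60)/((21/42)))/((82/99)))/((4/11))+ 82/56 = 16712/1435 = 11.65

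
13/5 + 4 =33/5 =6.60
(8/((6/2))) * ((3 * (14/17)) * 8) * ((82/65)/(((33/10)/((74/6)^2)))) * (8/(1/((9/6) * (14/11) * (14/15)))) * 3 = 157714407424/1203345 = 131063.33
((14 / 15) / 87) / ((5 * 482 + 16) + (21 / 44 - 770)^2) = 27104 / 1502222845185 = 0.00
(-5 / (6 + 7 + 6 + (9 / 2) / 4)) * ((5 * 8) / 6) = -1.66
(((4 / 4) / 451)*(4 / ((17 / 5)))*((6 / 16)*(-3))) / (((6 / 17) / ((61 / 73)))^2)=-316285 / 19227032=-0.02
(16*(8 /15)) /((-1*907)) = -128 /13605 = -0.01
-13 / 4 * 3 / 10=-0.98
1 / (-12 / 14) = -7 / 6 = -1.17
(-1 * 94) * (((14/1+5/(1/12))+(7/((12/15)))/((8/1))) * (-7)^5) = 1898199387/16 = 118637461.69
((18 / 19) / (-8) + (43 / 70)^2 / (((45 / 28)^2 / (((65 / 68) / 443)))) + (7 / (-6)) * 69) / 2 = -467190347813 / 11590209000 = -40.31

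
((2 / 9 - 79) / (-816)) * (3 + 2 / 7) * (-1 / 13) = -16307 / 668304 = -0.02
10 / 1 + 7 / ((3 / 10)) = 100 / 3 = 33.33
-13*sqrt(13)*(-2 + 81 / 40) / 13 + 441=441 - sqrt(13) / 40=440.91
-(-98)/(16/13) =79.62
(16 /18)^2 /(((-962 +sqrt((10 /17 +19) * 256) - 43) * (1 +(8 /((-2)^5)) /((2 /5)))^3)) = -186613760 /12455094033 - 524288 * sqrt(629) /12455094033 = -0.02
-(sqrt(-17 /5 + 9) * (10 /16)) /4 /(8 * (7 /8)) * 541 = -541 * sqrt(35) /112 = -28.58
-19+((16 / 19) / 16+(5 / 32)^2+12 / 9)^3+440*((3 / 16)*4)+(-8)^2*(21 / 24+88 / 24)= 120198966143068081 / 198849469612032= 604.47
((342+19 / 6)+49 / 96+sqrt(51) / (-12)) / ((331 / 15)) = 165925 / 10592 - 5 * sqrt(51) / 1324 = 15.64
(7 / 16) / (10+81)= 1 / 208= 0.00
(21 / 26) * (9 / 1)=189 / 26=7.27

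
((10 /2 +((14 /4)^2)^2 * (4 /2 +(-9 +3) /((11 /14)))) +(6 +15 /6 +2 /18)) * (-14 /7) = 659099 /396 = 1664.39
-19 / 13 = -1.46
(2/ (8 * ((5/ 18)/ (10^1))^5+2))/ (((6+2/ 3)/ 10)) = 22674816/ 15116545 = 1.50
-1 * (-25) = 25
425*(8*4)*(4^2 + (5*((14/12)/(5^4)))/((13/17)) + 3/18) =42906368/195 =220032.66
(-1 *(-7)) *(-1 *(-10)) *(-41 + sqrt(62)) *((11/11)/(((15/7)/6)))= -6492.69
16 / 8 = 2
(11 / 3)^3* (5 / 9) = 6655 / 243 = 27.39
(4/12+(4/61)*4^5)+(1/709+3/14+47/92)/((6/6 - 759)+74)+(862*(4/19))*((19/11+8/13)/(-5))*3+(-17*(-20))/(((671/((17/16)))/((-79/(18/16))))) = -614068303208713/2724294645072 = -225.40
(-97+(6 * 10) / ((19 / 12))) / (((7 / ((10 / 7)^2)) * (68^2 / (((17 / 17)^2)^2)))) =-28075 / 7533652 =-0.00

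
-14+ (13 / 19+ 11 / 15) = -3586 / 285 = -12.58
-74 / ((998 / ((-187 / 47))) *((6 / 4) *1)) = 13838 / 70359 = 0.20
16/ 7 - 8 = -40/ 7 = -5.71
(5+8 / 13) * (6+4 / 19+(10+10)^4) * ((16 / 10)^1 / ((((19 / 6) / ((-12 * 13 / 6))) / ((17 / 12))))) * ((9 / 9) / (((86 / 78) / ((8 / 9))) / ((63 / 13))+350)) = -5070624972672 / 106211615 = -47740.78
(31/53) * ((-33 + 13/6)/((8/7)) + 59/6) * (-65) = 1658345/2544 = 651.87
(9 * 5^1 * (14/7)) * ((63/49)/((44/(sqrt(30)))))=405 * sqrt(30)/154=14.40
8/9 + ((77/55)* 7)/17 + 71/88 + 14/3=467123/67320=6.94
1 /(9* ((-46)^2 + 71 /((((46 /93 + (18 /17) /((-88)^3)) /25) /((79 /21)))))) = 373036601 /52427937761604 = 0.00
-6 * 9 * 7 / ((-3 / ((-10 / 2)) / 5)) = -3150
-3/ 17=-0.18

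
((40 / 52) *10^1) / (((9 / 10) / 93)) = 31000 / 39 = 794.87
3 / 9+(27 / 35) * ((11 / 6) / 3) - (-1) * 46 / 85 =961 / 714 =1.35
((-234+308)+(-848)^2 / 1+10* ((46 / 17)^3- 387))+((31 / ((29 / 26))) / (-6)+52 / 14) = 2140803726109 / 2992017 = 715505.20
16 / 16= 1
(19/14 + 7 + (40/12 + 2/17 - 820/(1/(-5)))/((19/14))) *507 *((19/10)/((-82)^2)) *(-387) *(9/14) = -24211093203063/224043680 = -108064.17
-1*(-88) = 88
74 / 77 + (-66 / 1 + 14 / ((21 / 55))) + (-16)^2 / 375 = -27.69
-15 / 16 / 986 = -15 / 15776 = -0.00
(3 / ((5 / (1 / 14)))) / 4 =3 / 280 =0.01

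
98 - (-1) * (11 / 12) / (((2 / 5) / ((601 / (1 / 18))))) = 99557 / 4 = 24889.25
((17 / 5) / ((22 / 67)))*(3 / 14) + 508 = 785737 / 1540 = 510.22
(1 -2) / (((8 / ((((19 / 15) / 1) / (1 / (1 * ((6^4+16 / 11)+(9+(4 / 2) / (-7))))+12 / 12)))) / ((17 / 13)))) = -0.21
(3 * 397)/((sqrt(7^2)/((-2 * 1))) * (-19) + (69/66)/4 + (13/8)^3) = 2235904/133389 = 16.76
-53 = -53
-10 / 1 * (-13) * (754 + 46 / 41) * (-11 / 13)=-3405600 / 41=-83063.41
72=72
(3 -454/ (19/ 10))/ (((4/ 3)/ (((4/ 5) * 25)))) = -67245/ 19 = -3539.21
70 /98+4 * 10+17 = 404 /7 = 57.71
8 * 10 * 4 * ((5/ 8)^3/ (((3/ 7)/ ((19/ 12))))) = 83125/ 288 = 288.63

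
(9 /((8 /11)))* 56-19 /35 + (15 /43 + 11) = 1059228 /1505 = 703.81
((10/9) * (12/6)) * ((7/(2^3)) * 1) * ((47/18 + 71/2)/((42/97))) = 171.15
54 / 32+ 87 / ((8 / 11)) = 1941 / 16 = 121.31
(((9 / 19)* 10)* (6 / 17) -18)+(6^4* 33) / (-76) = -187038 / 323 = -579.07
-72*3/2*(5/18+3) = -354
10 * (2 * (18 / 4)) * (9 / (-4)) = -405 / 2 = -202.50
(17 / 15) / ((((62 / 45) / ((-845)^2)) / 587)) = 21375766425 / 62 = 344770426.21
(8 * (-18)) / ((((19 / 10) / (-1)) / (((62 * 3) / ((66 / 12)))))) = 535680 / 209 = 2563.06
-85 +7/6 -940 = -6143/6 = -1023.83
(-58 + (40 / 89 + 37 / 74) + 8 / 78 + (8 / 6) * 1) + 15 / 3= -351367 / 6942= -50.61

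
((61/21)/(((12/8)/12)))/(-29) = -488/609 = -0.80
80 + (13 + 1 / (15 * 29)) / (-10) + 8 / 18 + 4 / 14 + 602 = 31124312 / 45675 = 681.43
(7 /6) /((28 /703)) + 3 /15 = 29.49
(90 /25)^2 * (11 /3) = 1188 /25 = 47.52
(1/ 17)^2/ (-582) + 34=5718731/ 168198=34.00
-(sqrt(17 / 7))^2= -17 / 7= -2.43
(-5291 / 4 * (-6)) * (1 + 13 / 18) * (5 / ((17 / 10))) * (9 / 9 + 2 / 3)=20502625 / 306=67002.04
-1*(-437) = 437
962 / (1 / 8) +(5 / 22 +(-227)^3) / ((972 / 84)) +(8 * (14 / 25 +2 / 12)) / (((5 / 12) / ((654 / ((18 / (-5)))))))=-4978203211 / 4950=-1005697.62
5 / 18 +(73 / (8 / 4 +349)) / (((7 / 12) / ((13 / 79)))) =3349 / 9954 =0.34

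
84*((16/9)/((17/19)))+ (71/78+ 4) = 75941/442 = 171.81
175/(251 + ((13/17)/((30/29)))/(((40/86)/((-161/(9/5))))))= 1.61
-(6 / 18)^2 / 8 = -1 / 72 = -0.01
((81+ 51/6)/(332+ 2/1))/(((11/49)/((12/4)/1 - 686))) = -815.27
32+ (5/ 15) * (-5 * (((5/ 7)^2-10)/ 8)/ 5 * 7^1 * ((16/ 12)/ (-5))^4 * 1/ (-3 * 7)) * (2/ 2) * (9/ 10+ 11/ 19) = 4524520624/ 141395625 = 32.00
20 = 20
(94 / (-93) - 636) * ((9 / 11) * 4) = -710904 / 341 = -2084.76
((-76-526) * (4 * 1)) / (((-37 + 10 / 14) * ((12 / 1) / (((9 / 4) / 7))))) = 903 / 508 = 1.78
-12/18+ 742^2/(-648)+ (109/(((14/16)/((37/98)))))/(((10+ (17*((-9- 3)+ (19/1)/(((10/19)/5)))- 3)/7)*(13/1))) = -514450233751/605026422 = -850.29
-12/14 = -6/7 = -0.86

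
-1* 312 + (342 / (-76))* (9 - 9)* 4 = -312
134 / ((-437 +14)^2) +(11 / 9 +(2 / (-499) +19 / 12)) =1000818551 / 357142284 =2.80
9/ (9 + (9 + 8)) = 9/ 26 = 0.35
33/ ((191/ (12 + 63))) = 2475/ 191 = 12.96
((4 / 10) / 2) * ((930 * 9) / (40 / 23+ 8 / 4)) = 19251 / 43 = 447.70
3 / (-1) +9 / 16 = -39 / 16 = -2.44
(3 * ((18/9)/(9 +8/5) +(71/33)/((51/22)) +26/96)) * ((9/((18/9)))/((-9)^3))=-180035/7006176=-0.03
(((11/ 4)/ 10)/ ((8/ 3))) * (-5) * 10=-165/ 32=-5.16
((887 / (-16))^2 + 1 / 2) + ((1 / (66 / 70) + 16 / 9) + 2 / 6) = 77983187 / 25344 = 3076.99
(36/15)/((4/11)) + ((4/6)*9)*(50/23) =2259/115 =19.64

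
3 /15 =1 /5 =0.20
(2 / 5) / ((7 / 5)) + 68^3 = 2201026 / 7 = 314432.29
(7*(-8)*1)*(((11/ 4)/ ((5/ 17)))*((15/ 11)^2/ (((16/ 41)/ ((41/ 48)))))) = -3000585/ 1408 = -2131.10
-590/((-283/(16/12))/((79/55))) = 37288/9339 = 3.99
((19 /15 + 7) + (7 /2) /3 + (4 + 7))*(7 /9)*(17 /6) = 72947 /1620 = 45.03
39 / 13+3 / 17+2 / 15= 844 / 255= 3.31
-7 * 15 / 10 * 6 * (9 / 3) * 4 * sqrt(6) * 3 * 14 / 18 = -1764 * sqrt(6) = -4320.90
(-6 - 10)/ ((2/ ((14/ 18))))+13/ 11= -499/ 99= -5.04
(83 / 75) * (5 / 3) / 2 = 83 / 90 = 0.92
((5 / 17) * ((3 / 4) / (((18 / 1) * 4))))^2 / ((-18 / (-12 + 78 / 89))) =1375 / 237044736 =0.00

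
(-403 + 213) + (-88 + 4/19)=-5278/19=-277.79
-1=-1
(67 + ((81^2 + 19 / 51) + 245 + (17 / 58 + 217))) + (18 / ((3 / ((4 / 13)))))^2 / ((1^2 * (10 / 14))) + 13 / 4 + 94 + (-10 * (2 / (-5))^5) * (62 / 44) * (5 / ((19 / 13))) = 187885017726209 / 26119879500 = 7193.18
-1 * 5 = -5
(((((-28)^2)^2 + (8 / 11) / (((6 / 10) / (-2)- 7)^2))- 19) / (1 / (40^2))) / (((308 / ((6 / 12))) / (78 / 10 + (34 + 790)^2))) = 444788795391671480 / 410333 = 1083970325057.14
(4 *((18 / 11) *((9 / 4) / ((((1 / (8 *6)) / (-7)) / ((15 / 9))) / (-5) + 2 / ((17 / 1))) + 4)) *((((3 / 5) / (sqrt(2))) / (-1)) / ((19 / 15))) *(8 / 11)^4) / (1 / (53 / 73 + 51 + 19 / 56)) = -4574799846899712 *sqrt(2) / 8782989241103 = -736.62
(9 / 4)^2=81 / 16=5.06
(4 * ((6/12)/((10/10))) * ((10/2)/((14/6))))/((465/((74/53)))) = 148/11501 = 0.01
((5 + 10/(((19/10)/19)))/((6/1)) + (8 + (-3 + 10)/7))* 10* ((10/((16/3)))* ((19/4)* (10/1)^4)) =47203125/2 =23601562.50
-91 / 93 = -0.98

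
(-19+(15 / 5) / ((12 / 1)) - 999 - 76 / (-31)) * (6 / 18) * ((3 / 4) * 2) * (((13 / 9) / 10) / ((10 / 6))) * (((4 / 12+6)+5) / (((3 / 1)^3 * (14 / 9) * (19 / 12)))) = -27823237 / 3710700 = -7.50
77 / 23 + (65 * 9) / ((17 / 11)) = 149314 / 391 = 381.88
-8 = -8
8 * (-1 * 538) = -4304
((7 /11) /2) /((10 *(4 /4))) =7 /220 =0.03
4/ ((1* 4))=1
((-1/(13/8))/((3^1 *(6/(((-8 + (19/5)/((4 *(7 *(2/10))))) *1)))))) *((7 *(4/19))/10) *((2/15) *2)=328/33345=0.01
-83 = -83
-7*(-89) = 623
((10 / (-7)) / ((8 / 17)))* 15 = -1275 / 28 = -45.54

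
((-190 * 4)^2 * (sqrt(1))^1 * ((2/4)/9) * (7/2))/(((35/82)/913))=2162130080/9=240236675.56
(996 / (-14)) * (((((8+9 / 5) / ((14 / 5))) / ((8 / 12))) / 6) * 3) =-747 / 4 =-186.75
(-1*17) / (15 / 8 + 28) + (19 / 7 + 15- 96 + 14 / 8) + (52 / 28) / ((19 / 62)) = -71.04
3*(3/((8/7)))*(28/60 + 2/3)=357/40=8.92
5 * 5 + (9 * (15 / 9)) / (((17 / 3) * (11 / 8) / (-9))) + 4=11.67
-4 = -4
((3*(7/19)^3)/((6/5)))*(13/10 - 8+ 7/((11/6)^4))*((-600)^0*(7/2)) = -2137435027/803380952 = -2.66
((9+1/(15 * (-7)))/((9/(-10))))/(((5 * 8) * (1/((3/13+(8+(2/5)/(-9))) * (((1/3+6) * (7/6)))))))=-10736938/710775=-15.11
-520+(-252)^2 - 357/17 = 62963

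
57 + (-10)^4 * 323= 3230057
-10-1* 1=-11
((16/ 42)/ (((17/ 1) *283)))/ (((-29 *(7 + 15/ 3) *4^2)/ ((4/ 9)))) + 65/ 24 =1713990911/ 632858184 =2.71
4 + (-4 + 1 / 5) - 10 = -49 / 5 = -9.80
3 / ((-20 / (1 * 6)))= -9 / 10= -0.90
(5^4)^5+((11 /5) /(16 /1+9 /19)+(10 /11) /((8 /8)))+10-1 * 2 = 1641750335693515044 /17215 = 95367431640634.04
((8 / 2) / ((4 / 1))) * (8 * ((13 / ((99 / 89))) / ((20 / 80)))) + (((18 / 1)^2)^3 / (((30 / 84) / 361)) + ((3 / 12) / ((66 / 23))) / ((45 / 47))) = 408429129952057 / 11880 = 34379556393.27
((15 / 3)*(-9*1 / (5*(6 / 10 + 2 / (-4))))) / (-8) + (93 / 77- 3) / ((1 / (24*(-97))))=1288521 / 308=4183.51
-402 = -402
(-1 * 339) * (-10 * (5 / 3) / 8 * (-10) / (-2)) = 14125 / 4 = 3531.25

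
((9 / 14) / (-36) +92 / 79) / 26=5073 / 115024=0.04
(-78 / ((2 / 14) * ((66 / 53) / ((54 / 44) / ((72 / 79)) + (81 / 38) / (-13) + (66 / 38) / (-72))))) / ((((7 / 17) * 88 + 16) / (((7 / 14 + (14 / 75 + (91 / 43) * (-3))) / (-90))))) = -34801069398389 / 56884690368000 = -0.61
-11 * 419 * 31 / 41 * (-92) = 320606.54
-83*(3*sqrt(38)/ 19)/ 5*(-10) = 498*sqrt(38)/ 19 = 161.57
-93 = -93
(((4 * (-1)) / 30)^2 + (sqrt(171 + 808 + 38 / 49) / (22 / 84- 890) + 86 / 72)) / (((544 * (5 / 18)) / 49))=53459 / 136000- 1323 * sqrt(48009) / 25410920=0.38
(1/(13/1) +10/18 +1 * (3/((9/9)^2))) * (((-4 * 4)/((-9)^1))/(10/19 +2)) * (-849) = -2285225/1053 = -2170.20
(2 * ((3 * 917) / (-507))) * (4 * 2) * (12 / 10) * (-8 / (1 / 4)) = 2817024 / 845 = 3333.76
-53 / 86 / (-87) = 53 / 7482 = 0.01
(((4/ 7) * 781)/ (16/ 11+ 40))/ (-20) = -8591/ 15960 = -0.54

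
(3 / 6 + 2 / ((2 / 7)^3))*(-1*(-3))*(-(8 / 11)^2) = -16560 / 121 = -136.86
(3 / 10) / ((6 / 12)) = 3 / 5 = 0.60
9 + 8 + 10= 27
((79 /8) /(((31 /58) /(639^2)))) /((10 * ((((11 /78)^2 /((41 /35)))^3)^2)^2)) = 6785995443862786128205216441219934143048599454163093908600872129068531712 /5159084891829526932729783584118479334716796875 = 1315348668638852405663783000.00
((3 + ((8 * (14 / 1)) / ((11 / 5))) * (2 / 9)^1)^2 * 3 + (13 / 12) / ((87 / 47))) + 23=241853273 / 378972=638.18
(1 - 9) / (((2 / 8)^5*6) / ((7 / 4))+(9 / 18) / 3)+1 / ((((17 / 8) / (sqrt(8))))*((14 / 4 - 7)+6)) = -21504 / 457+32*sqrt(2) / 85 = -46.52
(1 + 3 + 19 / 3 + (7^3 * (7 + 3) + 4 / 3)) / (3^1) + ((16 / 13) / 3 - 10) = 133103 / 117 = 1137.63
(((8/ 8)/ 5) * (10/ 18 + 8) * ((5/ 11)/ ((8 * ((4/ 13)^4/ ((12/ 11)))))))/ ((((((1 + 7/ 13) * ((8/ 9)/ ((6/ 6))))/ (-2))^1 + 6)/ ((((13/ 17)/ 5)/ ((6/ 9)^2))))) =912266901/ 1191055360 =0.77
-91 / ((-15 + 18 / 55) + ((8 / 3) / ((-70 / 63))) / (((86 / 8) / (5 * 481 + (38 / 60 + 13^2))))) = 153725 / 995791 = 0.15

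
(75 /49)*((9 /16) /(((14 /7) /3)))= 2025 /1568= 1.29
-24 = -24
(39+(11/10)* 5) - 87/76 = 3295/76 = 43.36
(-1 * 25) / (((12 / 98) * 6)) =-1225 / 36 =-34.03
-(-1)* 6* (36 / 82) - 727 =-29699 / 41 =-724.37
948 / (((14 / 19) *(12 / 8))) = 6004 / 7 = 857.71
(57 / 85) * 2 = 1.34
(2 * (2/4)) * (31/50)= 31/50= 0.62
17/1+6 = 23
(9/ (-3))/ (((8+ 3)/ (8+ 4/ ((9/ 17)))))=-140/ 33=-4.24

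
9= 9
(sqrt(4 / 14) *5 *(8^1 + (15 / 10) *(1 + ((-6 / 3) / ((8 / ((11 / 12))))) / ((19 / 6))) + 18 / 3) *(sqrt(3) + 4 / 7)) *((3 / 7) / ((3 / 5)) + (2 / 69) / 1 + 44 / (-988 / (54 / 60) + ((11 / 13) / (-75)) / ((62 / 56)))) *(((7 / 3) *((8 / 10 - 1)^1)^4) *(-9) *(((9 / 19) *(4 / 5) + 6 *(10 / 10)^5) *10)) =-2995724855078187 *sqrt(42) / 180796130150125 - 11982899420312748 *sqrt(14) / 1265572911050875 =-142.81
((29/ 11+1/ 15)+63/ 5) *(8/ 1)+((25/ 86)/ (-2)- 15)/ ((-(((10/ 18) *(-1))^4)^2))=794389774153/ 443437500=1791.44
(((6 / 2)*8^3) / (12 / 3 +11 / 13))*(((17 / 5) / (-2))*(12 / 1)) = -226304 / 35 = -6465.83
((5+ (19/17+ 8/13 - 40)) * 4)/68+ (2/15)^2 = -1639172/845325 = -1.94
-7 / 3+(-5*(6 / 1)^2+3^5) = 182 / 3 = 60.67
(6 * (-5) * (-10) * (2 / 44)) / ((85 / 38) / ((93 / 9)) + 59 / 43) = 7598100 / 885137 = 8.58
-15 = -15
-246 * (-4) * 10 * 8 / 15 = 5248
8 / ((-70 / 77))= -44 / 5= -8.80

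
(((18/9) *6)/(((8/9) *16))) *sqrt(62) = 27 *sqrt(62)/32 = 6.64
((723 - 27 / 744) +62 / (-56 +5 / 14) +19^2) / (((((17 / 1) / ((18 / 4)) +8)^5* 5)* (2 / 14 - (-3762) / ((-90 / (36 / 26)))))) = -1124116085983527 / 67914421444670702848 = -0.00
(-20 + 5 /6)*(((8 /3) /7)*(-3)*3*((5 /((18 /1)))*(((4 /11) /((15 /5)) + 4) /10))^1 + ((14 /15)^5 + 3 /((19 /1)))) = -12102649151 /1333158750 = -9.08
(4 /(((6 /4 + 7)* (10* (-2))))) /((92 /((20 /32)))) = -1 /6256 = -0.00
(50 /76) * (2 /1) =25 /19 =1.32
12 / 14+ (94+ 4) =692 / 7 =98.86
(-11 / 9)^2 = 121 / 81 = 1.49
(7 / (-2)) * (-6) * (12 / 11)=252 / 11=22.91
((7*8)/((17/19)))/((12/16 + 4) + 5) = 4256/663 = 6.42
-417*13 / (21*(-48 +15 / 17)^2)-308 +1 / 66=-30442410469 / 98806554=-308.10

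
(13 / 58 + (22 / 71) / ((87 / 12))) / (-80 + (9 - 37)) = -1099 / 444744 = -0.00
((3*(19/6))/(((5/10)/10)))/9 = 190/9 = 21.11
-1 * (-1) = 1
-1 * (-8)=8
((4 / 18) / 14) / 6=1 / 378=0.00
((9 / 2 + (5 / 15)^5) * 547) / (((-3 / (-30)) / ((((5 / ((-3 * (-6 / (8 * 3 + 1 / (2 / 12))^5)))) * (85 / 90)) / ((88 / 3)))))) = 144570390625 / 27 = 5354458912.04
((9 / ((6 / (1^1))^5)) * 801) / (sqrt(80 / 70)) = 89 * sqrt(14) / 384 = 0.87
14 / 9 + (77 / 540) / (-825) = 62993 / 40500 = 1.56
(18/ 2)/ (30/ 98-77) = -441/ 3758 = -0.12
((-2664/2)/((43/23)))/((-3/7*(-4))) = -17871/43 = -415.60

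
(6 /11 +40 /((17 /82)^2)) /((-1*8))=-1480147 /12716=-116.40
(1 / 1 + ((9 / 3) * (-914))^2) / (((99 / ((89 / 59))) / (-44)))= -2676609140 / 531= -5040695.18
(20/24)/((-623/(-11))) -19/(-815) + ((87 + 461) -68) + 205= 2086947797/3046470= 685.04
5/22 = 0.23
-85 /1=-85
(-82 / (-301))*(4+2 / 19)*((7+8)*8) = 134.21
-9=-9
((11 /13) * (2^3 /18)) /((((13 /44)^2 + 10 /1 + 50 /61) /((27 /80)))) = 0.01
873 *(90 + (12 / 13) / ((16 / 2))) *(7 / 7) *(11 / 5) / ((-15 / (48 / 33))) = -5454504 / 325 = -16783.09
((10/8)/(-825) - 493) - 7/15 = -108563/220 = -493.47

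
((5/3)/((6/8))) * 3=20/3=6.67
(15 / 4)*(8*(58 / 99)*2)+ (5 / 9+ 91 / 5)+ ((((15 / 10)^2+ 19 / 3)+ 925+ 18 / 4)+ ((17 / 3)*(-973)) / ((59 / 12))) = -15120401 / 116820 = -129.43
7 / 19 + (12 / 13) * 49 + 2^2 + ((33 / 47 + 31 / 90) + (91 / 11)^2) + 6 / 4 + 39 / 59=452176318463 / 3729449295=121.24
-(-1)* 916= 916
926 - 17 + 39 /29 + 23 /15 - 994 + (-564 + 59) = -255398 /435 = -587.12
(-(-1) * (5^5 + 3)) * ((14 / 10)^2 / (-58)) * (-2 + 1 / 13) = 203.28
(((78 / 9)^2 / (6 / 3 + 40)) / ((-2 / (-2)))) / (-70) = -169 / 6615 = -0.03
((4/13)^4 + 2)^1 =57378/28561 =2.01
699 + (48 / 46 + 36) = 736.04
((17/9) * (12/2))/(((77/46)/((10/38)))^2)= 1798600/6421107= 0.28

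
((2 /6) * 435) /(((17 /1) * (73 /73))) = 145 /17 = 8.53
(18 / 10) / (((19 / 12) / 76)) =432 / 5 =86.40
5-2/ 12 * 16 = 7/ 3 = 2.33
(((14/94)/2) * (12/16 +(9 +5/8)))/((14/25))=2075/1504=1.38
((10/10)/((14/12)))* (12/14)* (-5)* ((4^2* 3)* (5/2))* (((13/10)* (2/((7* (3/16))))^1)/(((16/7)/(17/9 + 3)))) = -91520/49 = -1867.76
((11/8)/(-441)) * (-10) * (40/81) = 550/35721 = 0.02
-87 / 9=-29 / 3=-9.67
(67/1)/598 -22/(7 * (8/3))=-8929/8372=-1.07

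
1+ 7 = 8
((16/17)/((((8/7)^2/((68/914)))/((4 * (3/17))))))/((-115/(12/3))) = -1176/893435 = -0.00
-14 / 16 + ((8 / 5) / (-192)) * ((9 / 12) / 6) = -841 / 960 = -0.88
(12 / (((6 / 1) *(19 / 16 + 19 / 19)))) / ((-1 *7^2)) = -32 / 1715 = -0.02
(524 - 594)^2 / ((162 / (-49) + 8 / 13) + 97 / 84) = -37455600 / 11741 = -3190.15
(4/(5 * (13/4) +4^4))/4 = 4/1089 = 0.00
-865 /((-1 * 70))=173 /14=12.36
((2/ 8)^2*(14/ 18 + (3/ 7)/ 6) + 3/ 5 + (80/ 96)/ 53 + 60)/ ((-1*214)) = -32411699/ 114327360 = -0.28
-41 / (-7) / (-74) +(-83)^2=3568461 / 518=6888.92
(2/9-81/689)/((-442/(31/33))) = -1829/8222526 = -0.00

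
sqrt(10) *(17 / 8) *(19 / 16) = 323 *sqrt(10) / 128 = 7.98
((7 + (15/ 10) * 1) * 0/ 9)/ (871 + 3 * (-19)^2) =0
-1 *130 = -130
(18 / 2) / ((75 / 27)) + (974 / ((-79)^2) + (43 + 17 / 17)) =7394971 / 156025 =47.40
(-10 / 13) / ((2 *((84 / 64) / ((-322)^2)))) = -1184960 / 39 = -30383.59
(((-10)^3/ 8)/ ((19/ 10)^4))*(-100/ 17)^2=-12500000000/ 37662769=-331.89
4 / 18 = 2 / 9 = 0.22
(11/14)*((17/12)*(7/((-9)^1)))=-187/216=-0.87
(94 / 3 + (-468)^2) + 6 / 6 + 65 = 657364 / 3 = 219121.33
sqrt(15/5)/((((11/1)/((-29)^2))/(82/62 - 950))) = -24732969 * sqrt(3)/341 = -125626.86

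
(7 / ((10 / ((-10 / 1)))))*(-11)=77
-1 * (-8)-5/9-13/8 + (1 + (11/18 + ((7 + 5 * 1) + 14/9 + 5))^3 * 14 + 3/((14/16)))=98585.48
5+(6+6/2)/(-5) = 16/5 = 3.20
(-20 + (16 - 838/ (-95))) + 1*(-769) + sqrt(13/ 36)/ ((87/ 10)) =-72597/ 95 + 5*sqrt(13)/ 261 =-764.11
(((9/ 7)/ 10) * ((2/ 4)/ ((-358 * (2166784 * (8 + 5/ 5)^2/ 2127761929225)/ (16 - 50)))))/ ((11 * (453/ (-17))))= -122984639509205/ 487034895384576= -0.25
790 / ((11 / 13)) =933.64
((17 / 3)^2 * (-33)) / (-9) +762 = 23753 / 27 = 879.74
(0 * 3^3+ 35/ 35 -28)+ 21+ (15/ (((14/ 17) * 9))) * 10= 299/ 21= 14.24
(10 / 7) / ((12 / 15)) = 25 / 14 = 1.79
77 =77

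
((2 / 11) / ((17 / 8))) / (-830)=-8 / 77605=-0.00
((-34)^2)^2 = 1336336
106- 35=71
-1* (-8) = 8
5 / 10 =1 / 2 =0.50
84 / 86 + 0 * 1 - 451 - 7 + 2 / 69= -1355902 / 2967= -456.99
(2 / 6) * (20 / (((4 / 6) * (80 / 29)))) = 29 / 8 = 3.62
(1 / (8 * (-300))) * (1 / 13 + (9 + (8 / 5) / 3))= -937 / 234000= -0.00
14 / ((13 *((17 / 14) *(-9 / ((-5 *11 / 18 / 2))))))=2695 / 17901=0.15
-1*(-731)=731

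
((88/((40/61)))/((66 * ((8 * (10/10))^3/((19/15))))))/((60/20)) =1159/691200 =0.00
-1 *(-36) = 36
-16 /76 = -4 /19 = -0.21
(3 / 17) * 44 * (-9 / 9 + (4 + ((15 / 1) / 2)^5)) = 25062543 / 136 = 184283.40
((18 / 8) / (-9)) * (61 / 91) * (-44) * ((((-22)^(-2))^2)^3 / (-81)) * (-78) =61 / 110436158966740992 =0.00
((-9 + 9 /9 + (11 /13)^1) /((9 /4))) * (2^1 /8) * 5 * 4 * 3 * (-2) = 1240 /13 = 95.38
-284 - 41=-325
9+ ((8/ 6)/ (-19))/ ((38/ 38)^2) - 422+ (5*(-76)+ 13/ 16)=-722539/ 912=-792.26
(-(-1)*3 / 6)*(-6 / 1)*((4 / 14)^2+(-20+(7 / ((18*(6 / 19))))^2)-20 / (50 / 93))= 158892211 / 952560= 166.81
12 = 12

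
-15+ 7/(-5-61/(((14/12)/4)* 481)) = -298054/18299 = -16.29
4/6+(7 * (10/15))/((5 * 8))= 47/60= 0.78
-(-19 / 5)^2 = -361 / 25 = -14.44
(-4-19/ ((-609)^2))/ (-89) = 1483543/ 33008409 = 0.04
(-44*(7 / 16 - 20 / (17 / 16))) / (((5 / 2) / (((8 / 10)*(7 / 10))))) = 181.21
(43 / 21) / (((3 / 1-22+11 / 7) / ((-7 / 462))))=43 / 24156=0.00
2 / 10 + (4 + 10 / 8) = 109 / 20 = 5.45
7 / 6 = 1.17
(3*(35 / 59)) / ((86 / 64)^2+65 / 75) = 1612800 / 2421773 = 0.67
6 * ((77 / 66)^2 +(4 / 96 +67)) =4925 / 12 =410.42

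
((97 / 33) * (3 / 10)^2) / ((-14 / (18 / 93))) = -873 / 238700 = -0.00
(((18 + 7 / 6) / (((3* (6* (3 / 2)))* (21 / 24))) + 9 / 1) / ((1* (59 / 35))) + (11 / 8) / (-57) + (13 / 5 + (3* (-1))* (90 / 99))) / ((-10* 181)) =-0.00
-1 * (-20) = 20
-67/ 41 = -1.63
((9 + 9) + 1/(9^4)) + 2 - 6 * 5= -65609/6561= -10.00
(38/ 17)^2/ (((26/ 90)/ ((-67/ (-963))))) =483740/ 401999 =1.20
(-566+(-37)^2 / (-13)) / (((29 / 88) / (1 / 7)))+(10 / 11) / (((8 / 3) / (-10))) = -17093397 / 58058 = -294.42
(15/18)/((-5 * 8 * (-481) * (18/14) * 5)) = 7/1038960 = 0.00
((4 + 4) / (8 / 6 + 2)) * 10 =24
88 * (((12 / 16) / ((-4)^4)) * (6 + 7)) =429 / 128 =3.35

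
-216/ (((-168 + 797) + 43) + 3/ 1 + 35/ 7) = -27/ 85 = -0.32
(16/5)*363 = 5808/5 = 1161.60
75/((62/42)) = 1575/31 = 50.81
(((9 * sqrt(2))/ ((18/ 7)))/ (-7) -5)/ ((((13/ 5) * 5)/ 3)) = -15/ 13 -3 * sqrt(2)/ 26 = -1.32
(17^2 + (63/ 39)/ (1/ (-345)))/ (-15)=3488/ 195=17.89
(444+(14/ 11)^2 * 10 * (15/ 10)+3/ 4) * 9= 2043171/ 484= 4221.43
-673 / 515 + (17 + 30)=23532 / 515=45.69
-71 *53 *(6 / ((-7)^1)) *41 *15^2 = 208282050 / 7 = 29754578.57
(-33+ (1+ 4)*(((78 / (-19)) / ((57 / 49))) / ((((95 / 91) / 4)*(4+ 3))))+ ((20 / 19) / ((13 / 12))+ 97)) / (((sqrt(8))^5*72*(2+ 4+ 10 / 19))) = 616513*sqrt(2) / 1340771328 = 0.00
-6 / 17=-0.35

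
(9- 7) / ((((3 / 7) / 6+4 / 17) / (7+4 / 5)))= 18564 / 365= 50.86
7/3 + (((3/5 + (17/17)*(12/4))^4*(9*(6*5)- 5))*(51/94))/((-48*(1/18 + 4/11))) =-1752290542/1462875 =-1197.84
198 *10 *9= 17820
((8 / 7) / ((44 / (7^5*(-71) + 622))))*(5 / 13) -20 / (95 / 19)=-11918.84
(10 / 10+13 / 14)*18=243 / 7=34.71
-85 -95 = -180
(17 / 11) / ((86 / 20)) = 0.36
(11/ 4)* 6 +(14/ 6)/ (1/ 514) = 7295/ 6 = 1215.83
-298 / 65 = -4.58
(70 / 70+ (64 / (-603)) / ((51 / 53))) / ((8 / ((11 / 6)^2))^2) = 400592401 / 2550776832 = 0.16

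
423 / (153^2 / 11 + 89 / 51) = 237303 / 1194838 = 0.20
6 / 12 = 1 / 2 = 0.50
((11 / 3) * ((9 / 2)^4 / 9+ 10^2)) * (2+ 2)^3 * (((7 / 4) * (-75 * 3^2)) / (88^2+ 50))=-4483325 / 866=-5177.05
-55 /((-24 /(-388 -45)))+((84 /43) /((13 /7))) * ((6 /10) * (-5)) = -13354921 /13416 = -995.45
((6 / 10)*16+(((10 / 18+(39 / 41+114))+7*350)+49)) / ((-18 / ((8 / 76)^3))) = -19365908 / 113893695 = -0.17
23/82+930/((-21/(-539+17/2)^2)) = -3576978397/287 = -12463339.36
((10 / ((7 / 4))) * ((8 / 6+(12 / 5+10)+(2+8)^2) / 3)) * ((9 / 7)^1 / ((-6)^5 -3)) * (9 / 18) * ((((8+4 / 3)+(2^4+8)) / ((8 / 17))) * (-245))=7250500 / 23337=310.69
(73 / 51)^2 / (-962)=-5329 / 2502162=-0.00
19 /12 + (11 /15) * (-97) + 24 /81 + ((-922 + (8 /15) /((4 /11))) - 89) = -116509 /108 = -1078.79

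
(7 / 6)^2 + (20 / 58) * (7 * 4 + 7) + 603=643553 / 1044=616.43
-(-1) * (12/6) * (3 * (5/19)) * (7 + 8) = 450/19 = 23.68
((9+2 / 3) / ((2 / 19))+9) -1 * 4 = 96.83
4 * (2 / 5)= 8 / 5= 1.60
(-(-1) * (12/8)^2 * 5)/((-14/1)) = -45/56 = -0.80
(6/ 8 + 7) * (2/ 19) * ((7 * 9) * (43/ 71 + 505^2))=17681307777/ 1349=13106973.89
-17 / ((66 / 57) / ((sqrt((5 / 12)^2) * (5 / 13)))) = -8075 / 3432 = -2.35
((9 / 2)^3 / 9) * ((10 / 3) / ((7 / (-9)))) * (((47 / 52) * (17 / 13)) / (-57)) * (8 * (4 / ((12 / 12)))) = 647190 / 22477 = 28.79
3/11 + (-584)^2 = 341056.27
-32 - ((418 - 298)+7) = -159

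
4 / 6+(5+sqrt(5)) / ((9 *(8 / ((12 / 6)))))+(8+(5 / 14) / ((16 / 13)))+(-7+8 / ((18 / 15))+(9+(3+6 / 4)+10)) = sqrt(5) / 36+65041 / 2016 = 32.32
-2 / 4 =-1 / 2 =-0.50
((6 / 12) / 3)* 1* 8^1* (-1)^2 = 4 / 3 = 1.33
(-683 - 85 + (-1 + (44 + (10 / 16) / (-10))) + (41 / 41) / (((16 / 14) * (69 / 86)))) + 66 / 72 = -798253 / 1104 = -723.06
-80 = -80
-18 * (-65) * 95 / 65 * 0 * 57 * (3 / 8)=0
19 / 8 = 2.38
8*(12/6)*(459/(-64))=-459/4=-114.75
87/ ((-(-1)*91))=87/ 91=0.96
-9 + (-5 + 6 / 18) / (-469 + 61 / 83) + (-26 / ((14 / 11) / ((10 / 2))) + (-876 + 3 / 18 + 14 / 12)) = -402297899 / 408093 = -985.80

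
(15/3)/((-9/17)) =-85/9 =-9.44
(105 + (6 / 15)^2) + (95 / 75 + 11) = 8807 / 75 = 117.43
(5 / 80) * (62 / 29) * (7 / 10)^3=10633 / 232000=0.05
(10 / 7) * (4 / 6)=20 / 21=0.95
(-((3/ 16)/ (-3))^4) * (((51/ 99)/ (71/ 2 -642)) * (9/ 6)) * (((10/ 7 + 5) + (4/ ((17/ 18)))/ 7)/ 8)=837/ 48969023488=0.00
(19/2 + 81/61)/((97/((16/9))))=10568/53253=0.20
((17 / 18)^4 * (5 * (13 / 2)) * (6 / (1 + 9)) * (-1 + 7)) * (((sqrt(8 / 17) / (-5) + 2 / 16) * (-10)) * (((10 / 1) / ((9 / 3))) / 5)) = -5428865 / 69984 + 63869 * sqrt(34) / 4374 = 7.57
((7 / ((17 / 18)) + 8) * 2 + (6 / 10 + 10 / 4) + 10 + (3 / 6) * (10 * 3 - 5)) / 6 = 2398 / 255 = 9.40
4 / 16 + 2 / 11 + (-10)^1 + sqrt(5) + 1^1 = -377 / 44 + sqrt(5) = -6.33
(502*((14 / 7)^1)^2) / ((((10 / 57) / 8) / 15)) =1373472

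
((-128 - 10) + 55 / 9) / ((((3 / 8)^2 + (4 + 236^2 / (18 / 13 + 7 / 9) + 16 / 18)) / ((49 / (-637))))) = 19219904 / 48804571049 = 0.00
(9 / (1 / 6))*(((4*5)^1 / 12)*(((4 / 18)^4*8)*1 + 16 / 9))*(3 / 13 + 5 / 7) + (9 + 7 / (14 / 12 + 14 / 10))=120110051 / 729729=164.60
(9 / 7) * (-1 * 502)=-4518 / 7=-645.43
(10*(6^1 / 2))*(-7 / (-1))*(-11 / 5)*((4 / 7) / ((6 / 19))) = -836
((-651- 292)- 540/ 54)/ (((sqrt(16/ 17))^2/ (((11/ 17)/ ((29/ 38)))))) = -199177/ 232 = -858.52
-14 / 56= -1 / 4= -0.25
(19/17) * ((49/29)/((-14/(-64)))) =8.63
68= 68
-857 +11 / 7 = -5988 / 7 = -855.43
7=7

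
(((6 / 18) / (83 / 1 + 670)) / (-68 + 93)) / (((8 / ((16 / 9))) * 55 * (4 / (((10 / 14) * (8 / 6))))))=2 / 117411525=0.00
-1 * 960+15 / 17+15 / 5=-16254 / 17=-956.12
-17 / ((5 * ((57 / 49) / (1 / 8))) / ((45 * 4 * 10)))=-12495 / 19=-657.63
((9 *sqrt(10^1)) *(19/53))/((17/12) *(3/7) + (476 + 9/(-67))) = 320796 *sqrt(10)/47374739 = 0.02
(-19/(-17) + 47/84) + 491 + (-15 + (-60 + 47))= 663559/1428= 464.68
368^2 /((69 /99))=194304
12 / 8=3 / 2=1.50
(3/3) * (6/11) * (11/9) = 2/3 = 0.67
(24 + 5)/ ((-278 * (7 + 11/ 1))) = -29/ 5004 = -0.01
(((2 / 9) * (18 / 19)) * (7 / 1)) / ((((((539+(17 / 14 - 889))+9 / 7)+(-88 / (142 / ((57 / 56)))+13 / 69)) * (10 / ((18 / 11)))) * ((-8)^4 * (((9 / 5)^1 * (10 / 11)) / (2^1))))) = -240051 / 1160743792640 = -0.00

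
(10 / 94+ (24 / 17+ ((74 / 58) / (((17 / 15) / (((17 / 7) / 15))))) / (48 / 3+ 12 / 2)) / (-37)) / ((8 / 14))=8978359 / 75444776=0.12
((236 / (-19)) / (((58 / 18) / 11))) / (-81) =2596 / 4959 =0.52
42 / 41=1.02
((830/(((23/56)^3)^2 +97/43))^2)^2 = 1467908008820561803498341390603601308777070827808132956160000/80777808376722511788994115056436261941554100283761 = 18172169291.53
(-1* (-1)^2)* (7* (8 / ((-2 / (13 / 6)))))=182 / 3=60.67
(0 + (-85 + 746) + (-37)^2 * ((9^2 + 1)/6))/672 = 1816/63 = 28.83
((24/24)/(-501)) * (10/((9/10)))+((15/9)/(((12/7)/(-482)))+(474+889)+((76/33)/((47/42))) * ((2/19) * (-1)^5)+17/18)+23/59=123163150921/137538027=895.48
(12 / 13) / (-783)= -4 / 3393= -0.00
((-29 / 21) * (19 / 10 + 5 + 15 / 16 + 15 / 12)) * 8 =-21083 / 210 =-100.40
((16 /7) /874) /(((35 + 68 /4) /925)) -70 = -2781840 /39767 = -69.95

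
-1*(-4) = 4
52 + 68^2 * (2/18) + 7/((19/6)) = 97126/171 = 567.99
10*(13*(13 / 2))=845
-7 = -7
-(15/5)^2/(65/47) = -423/65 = -6.51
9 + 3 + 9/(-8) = 87/8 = 10.88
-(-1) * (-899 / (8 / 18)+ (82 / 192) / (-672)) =-130491689 / 64512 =-2022.75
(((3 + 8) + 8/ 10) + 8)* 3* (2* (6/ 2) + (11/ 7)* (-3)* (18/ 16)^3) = -42.31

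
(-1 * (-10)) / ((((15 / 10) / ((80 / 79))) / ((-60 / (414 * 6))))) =-0.16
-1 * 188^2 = -35344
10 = 10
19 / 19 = 1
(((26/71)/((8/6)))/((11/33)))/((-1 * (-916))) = 117/130072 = 0.00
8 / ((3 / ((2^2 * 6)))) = 64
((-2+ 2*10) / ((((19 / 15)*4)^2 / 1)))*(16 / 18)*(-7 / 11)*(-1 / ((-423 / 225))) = -39375 / 186637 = -0.21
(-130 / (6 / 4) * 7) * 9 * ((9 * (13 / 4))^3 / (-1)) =2186201745 / 16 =136637609.06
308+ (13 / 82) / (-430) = 10860067 / 35260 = 308.00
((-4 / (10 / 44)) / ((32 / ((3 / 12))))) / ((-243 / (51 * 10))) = 187 / 648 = 0.29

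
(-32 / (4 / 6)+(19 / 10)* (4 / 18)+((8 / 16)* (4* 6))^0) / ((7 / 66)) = -46112 / 105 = -439.16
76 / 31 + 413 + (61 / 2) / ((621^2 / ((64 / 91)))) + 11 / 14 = 416.24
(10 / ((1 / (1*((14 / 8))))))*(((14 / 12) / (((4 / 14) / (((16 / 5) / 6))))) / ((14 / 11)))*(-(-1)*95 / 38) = 2695 / 36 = 74.86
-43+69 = 26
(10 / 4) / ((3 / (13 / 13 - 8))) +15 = 55 / 6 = 9.17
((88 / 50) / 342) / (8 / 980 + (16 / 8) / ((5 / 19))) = 539 / 796860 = 0.00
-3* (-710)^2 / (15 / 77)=-7763140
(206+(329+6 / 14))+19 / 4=540.18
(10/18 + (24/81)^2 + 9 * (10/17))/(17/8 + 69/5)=2943320/7894341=0.37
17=17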